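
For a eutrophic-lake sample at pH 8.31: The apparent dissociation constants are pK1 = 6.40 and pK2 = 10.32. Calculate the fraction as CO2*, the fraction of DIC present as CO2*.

α₀ = 0.0120

α₀ = 1 / (1 + K1/[H⁺] + K1K2/[H⁺]²) = 1 / (1 + 10^+1.91 + 10^-0.10)
   = 1 / (1 + 81.283 + 0.79433) = 1/83.077 = 0.01204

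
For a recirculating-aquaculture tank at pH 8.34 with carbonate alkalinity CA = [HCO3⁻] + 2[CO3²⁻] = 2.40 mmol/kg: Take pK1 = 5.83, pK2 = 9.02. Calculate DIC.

CA = [HCO3⁻] + 2[CO3²⁻] = (α₁ + 2α₂)·DIC
At pH 8.34: [H⁺]/K1 = 10^-2.51 = 0.0030903, K2/[H⁺] = 10^-0.68 = 0.20893
α₁ = 1/(1 + 0.0030903 + 0.20893) = 1/1.2120 = 0.8251; α₂ = α₁·K2/[H⁺] = 0.1724
α₁ + 2α₂ = 1.1698
DIC = CA / (α₁ + 2α₂) = 2.40 / 1.1698 = 2.05 mmol/kg

DIC = 2.05 mmol/kg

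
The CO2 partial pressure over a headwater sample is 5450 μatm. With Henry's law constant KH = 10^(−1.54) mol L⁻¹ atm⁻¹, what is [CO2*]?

[CO2*] = 157 μmol/L

KH = 10^(−1.54) = 2.884×10^-2 mol L⁻¹ atm⁻¹
[CO2*] = KH · pCO2 = 2.884×10^-2 × 5450×10^-6 atm = 1.57×10^-4 mol/L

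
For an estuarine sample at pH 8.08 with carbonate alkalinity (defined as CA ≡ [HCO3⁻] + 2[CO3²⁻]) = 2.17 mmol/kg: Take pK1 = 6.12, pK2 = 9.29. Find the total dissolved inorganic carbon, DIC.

DIC = 2.07 mmol/kg

CA = [HCO3⁻] + 2[CO3²⁻] = (α₁ + 2α₂)·DIC
At pH 8.08: [H⁺]/K1 = 10^-1.96 = 0.010965, K2/[H⁺] = 10^-1.21 = 0.061660
α₁ = 1/(1 + 0.010965 + 0.061660) = 1/1.0726 = 0.9323; α₂ = α₁·K2/[H⁺] = 0.05748
α₁ + 2α₂ = 1.0473
DIC = CA / (α₁ + 2α₂) = 2.17 / 1.0473 = 2.07 mmol/kg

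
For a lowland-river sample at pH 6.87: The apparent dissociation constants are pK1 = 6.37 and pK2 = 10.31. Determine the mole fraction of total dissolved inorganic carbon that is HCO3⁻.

α₁ = 1 / (1 + [H⁺]/K1 + K2/[H⁺]) = 1 / (1 + 10^-0.50 + 10^-3.44)
   = 1 / (1 + 0.31623 + 0.00036308) = 1/1.3166 = 0.7595

α₁ = 0.760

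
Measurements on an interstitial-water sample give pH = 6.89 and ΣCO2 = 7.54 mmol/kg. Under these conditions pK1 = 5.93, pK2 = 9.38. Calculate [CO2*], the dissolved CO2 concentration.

α₀ = 1 / (1 + K1/[H⁺] + K1K2/[H⁺]²) = 1 / (1 + 10^+0.96 + 10^-1.53)
   = 1 / (1 + 9.1201 + 0.029512) = 1/10.150 = 0.09853
[CO2*] = α₀ × DIC = 0.09853 × 7.54 = 0.743 mmol/kg

[CO2*] = 0.743 mmol/kg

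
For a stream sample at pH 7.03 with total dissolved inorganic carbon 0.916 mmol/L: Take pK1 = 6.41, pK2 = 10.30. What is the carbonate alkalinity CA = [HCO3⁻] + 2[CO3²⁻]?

CA = [HCO3⁻] + 2[CO3²⁻] = (α₁ + 2α₂)·DIC
At pH 7.03: [H⁺]/K1 = 10^-0.62 = 0.23988, K2/[H⁺] = 10^-3.27 = 0.00053703
α₁ = 1/(1 + 0.23988 + 0.00053703) = 1/1.2404 = 0.8062; α₂ = α₁·K2/[H⁺] = 0.0004329
α₁ + 2α₂ = 0.8070
CA = 0.8070 × 0.916 = 0.739 mmol/L

CA = 0.739 mmol/L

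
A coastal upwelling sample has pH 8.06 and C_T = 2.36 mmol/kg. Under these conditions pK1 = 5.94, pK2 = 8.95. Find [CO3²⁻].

[CO3²⁻] = 0.268 mmol/kg

α₂ = 1 / (1 + [H⁺]/K2 + [H⁺]²/(K1K2)) = 1 / (1 + 10^+0.89 + 10^-1.23)
   = 1 / (1 + 7.7625 + 0.058884) = 1/8.8214 = 0.1134
[CO3²⁻] = α₂ × DIC = 0.1134 × 2.36 = 0.268 mmol/kg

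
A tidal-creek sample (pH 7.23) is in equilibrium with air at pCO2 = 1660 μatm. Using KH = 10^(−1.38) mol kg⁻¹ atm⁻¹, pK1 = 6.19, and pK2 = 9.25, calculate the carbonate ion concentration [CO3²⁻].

[CO3²⁻] = 7.25 μmol/kg

[CO2*] = KH · pCO2 = 10^(−1.38) × 1660×10^-6 = 6.920×10^-5 mol/kg
α₀ = 1/(1 + K1/[H⁺] + K1K2/[H⁺]²) = 1/(1 + 10^+1.04 + 10^-0.98) = 0.08285
DIC = [CO2*]/α₀ = 6.920×10^-5 / 0.08285 = 0.8352 mmol/kg
[CO3²⁻] = α₂·DIC; α₂ = 0.008676, so [CO3²⁻] = 0.008676 × 0.8352 = 0.00725 mmol/kg = 7.25 μmol/kg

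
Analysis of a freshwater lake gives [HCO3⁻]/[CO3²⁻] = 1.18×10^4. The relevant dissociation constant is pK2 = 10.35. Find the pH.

pH = 6.28

From K2 = [H⁺][CO3²⁻]/[HCO3⁻]:  pH = pK2 − log₁₀([HCO3⁻]/[CO3²⁻])
log₁₀(1.18×10^4) = +4.072
pH = 10.35 − (+4.072) = 6.28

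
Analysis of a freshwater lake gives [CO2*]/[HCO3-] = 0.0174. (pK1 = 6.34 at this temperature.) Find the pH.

From K1 = [H⁺][HCO3-]/[CO2*]:  pH = pK1 − log₁₀([CO2*]/[HCO3-])
log₁₀(0.0174) = -1.759
pH = 6.34 − (-1.759) = 8.10

pH = 8.10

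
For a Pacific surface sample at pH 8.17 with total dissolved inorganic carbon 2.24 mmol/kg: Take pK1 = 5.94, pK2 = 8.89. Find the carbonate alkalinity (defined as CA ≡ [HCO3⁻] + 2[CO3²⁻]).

CA = 2.59 mmol/kg

CA = [HCO3⁻] + 2[CO3²⁻] = (α₁ + 2α₂)·DIC
At pH 8.17: [H⁺]/K1 = 10^-2.23 = 0.0058884, K2/[H⁺] = 10^-0.72 = 0.19055
α₁ = 1/(1 + 0.0058884 + 0.19055) = 1/1.1964 = 0.8358; α₂ = α₁·K2/[H⁺] = 0.1593
α₁ + 2α₂ = 1.1543
CA = 1.1543 × 2.24 = 2.59 mmol/kg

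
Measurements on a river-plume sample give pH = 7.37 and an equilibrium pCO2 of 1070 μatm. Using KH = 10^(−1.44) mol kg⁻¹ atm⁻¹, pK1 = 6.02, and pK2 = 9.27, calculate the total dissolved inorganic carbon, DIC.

[CO2*] = KH · pCO2 = 10^(−1.44) × 1070×10^-6 = 3.885×10^-5 mol/kg
α₀ = 1/(1 + K1/[H⁺] + K1K2/[H⁺]²) = 1/(1 + 10^+1.35 + 10^-0.55) = 0.04225
DIC = [CO2*]/α₀ = 3.885×10^-5 / 0.04225 = 0.920 mmol/kg

DIC = 0.920 mmol/kg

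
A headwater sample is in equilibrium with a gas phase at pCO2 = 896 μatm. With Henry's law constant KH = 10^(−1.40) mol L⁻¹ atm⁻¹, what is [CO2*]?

KH = 10^(−1.40) = 3.981×10^-2 mol L⁻¹ atm⁻¹
[CO2*] = KH · pCO2 = 3.981×10^-2 × 896×10^-6 atm = 3.57×10^-5 mol/L

[CO2*] = 35.7 μmol/L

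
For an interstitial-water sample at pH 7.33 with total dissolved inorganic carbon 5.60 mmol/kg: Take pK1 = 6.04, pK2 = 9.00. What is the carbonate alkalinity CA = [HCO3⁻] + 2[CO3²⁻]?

CA = [HCO3⁻] + 2[CO3²⁻] = (α₁ + 2α₂)·DIC
At pH 7.33: [H⁺]/K1 = 10^-1.29 = 0.051286, K2/[H⁺] = 10^-1.67 = 0.021380
α₁ = 1/(1 + 0.051286 + 0.021380) = 1/1.0727 = 0.9323; α₂ = α₁·K2/[H⁺] = 0.01993
α₁ + 2α₂ = 0.9721
CA = 0.9721 × 5.60 = 5.44 mmol/kg

CA = 5.44 mmol/kg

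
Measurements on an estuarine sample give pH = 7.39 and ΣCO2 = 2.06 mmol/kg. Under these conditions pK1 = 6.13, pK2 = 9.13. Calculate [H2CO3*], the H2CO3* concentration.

α₀ = 1 / (1 + K1/[H⁺] + K1K2/[H⁺]²) = 1 / (1 + 10^+1.26 + 10^-0.48)
   = 1 / (1 + 18.197 + 0.33113) = 1/19.528 = 0.05121
[CO2*] = α₀ × DIC = 0.05121 × 2.06 = 0.105 mmol/kg

[CO2*] = 0.105 mmol/kg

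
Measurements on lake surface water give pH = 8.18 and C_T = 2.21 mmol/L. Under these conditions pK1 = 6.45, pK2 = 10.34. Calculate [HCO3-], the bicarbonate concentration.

[HCO3⁻] = 2.15 mmol/L

α₁ = 1 / (1 + [H⁺]/K1 + K2/[H⁺]) = 1 / (1 + 10^-1.73 + 10^-2.16)
   = 1 / (1 + 0.018621 + 0.0069183) = 1/1.0255 = 0.9751
[HCO3⁻] = α₁ × DIC = 0.9751 × 2.21 = 2.15 mmol/L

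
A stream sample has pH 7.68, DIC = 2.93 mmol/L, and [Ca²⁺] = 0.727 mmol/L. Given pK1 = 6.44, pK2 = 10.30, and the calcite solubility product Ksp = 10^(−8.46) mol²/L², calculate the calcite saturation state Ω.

Ω = 1.39

α₂ = 1 / (1 + [H⁺]/K2 + [H⁺]²/(K1K2)) = 1 / (1 + 10^+2.62 + 10^+1.38)
   = 1 / (1 + 416.87 + 23.988) = 1/441.86 = 0.002263
[CO3²⁻] = α₂ × DIC = 0.002263 × 2.93 = 0.006631 mmol/L = 6.631 μmol/L
Ksp = 10^(−8.46) = 3.467×10^-9
Ω = [Ca²⁺][CO3²⁻]/Ksp = (0.727×10^-3)(6.631×10^-6) / 3.467×10^-9 = 1.39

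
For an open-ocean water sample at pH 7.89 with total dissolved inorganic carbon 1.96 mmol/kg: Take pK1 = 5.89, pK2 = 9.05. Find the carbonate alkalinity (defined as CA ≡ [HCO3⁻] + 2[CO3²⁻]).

CA = 2.07 mmol/kg

CA = [HCO3⁻] + 2[CO3²⁻] = (α₁ + 2α₂)·DIC
At pH 7.89: [H⁺]/K1 = 10^-2.00 = 0.010000, K2/[H⁺] = 10^-1.16 = 0.069183
α₁ = 1/(1 + 0.010000 + 0.069183) = 1/1.0792 = 0.9266; α₂ = α₁·K2/[H⁺] = 0.06411
α₁ + 2α₂ = 1.0548
CA = 1.0548 × 1.96 = 2.07 mmol/kg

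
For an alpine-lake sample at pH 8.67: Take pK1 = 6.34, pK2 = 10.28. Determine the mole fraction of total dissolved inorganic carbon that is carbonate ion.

α₂ = 1 / (1 + [H⁺]/K2 + [H⁺]²/(K1K2)) = 1 / (1 + 10^+1.61 + 10^-0.72)
   = 1 / (1 + 40.738 + 0.19055) = 1/41.929 = 0.02385

α₂ = 0.0239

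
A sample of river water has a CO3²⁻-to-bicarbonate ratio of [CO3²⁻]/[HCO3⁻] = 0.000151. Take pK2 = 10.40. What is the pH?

From K2 = [H⁺][CO3²⁻]/[HCO3⁻]:  pH = pK2 + log₁₀([CO3²⁻]/[HCO3⁻])
log₁₀(0.000151) = -3.821
pH = 10.40 + (-3.821) = 6.58

pH = 6.58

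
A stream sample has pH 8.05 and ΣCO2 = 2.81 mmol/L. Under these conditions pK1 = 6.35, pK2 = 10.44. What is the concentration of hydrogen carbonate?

[HCO3⁻] = 2.74 mmol/L

α₁ = 1 / (1 + [H⁺]/K1 + K2/[H⁺]) = 1 / (1 + 10^-1.70 + 10^-2.39)
   = 1 / (1 + 0.019953 + 0.0040738) = 1/1.0240 = 0.9765
[HCO3⁻] = α₁ × DIC = 0.9765 × 2.81 = 2.74 mmol/L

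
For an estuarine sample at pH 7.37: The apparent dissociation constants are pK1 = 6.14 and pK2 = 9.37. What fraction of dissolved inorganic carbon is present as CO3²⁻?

α₂ = 1 / (1 + [H⁺]/K2 + [H⁺]²/(K1K2)) = 1 / (1 + 10^+2.00 + 10^+0.77)
   = 1 / (1 + 100.00 + 5.8884) = 1/106.89 = 0.009356

α₂ = 0.00936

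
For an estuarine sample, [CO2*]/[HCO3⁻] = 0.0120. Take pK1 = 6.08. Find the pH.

From K1 = [H⁺][HCO3⁻]/[CO2*]:  pH = pK1 − log₁₀([CO2*]/[HCO3⁻])
log₁₀(0.0120) = -1.921
pH = 6.08 − (-1.921) = 8.00

pH = 8.00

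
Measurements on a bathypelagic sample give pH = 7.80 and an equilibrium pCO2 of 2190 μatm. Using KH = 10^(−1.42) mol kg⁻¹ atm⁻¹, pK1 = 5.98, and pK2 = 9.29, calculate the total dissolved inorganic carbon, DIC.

DIC = 5.76 mmol/kg

[CO2*] = KH · pCO2 = 10^(−1.42) × 2190×10^-6 = 8.326×10^-5 mol/kg
α₀ = 1/(1 + K1/[H⁺] + K1K2/[H⁺]²) = 1/(1 + 10^+1.82 + 10^+0.33) = 0.01445
DIC = [CO2*]/α₀ = 8.326×10^-5 / 0.01445 = 5.76 mmol/kg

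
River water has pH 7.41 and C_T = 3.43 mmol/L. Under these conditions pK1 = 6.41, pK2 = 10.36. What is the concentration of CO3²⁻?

α₂ = 1 / (1 + [H⁺]/K2 + [H⁺]²/(K1K2)) = 1 / (1 + 10^+2.95 + 10^+1.95)
   = 1 / (1 + 891.25 + 89.125) = 1/981.38 = 0.001019
[CO3²⁻] = α₂ × DIC = 0.001019 × 3.43 = 0.00350 mmol/L = 3.50 μmol/L

[CO3²⁻] = 3.50 μmol/L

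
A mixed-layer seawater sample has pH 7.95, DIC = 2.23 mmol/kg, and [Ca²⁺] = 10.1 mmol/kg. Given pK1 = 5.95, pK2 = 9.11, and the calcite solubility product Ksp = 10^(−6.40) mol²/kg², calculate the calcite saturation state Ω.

Ω = 3.63

α₂ = 1 / (1 + [H⁺]/K2 + [H⁺]²/(K1K2)) = 1 / (1 + 10^+1.16 + 10^-0.84)
   = 1 / (1 + 14.454 + 0.14454) = 1/15.599 = 0.06411
[CO3²⁻] = α₂ × DIC = 0.06411 × 2.23 = 0.1430 mmol/kg
Ksp = 10^(−6.40) = 3.981×10^-7
Ω = [Ca²⁺][CO3²⁻]/Ksp = (10.1×10^-3)(1.430×10^-4) / 3.981×10^-7 = 3.63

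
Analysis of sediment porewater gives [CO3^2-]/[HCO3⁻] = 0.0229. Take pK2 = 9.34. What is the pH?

From K2 = [H⁺][CO3^2-]/[HCO3⁻]:  pH = pK2 + log₁₀([CO3^2-]/[HCO3⁻])
log₁₀(0.0229) = -1.640
pH = 9.34 + (-1.640) = 7.70

pH = 7.70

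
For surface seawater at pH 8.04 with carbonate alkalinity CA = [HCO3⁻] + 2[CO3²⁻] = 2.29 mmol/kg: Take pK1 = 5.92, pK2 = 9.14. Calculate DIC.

DIC = 2.15 mmol/kg

CA = [HCO3⁻] + 2[CO3²⁻] = (α₁ + 2α₂)·DIC
At pH 8.04: [H⁺]/K1 = 10^-2.12 = 0.0075858, K2/[H⁺] = 10^-1.10 = 0.079433
α₁ = 1/(1 + 0.0075858 + 0.079433) = 1/1.0870 = 0.9199; α₂ = α₁·K2/[H⁺] = 0.07307
α₁ + 2α₂ = 1.0661
DIC = CA / (α₁ + 2α₂) = 2.29 / 1.0661 = 2.15 mmol/kg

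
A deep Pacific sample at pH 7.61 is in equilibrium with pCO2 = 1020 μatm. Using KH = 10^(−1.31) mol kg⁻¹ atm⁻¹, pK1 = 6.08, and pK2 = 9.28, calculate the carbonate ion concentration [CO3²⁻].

[CO3²⁻] = 0.0362 mmol/kg

[CO2*] = KH · pCO2 = 10^(−1.31) × 1020×10^-6 = 4.996×10^-5 mol/kg
α₀ = 1/(1 + K1/[H⁺] + K1K2/[H⁺]²) = 1/(1 + 10^+1.53 + 10^-0.14) = 0.02808
DIC = [CO2*]/α₀ = 4.996×10^-5 / 0.02808 = 1.779 mmol/kg
[CO3²⁻] = α₂·DIC; α₂ = 0.02034, so [CO3²⁻] = 0.02034 × 1.779 = 0.0362 mmol/kg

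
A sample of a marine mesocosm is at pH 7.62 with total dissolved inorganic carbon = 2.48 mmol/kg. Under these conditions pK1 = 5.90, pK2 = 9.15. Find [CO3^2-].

α₂ = 1 / (1 + [H⁺]/K2 + [H⁺]²/(K1K2)) = 1 / (1 + 10^+1.53 + 10^-0.19)
   = 1 / (1 + 33.884 + 0.64565) = 1/35.530 = 0.02815
[CO3²⁻] = α₂ × DIC = 0.02815 × 2.48 = 0.0698 mmol/kg

[CO3²⁻] = 0.0698 mmol/kg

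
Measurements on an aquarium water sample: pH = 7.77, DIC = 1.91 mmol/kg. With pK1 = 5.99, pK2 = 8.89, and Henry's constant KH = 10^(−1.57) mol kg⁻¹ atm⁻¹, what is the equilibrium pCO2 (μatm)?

α₀ = 1 / (1 + K1/[H⁺] + K1K2/[H⁺]²) = 1 / (1 + 10^+1.78 + 10^+0.66)
   = 1 / (1 + 60.256 + 4.5709) = 1/65.827 = 0.01519
[CO2*] = α₀ × DIC = 0.01519 × 1.91 = 0.02902 mmol/kg
pCO2 = [CO2*]/KH = 2.902×10^-5 / 2.692×10^-2 = 1080 μatm

pCO2 = 1080 μatm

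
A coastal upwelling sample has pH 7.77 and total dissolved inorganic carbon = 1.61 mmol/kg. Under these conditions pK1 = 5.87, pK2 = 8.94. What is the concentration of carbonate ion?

[CO3²⁻] = 0.101 mmol/kg

α₂ = 1 / (1 + [H⁺]/K2 + [H⁺]²/(K1K2)) = 1 / (1 + 10^+1.17 + 10^-0.73)
   = 1 / (1 + 14.791 + 0.18621) = 1/15.977 = 0.06259
[CO3²⁻] = α₂ × DIC = 0.06259 × 1.61 = 0.101 mmol/kg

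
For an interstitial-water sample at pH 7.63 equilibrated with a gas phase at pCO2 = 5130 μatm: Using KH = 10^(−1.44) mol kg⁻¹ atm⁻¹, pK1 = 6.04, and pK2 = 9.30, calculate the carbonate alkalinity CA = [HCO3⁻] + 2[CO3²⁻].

CA = 7.56 mmol/kg

[CO2*] = KH · pCO2 = 10^(−1.44) × 5130×10^-6 = 1.863×10^-4 mol/kg
α₀ = 1/(1 + K1/[H⁺] + K1K2/[H⁺]²) = 1/(1 + 10^+1.59 + 10^-0.08) = 0.02455
DIC = [CO2*]/α₀ = 1.863×10^-4 / 0.02455 = 7.588 mmol/kg
CA = (α₁ + 2α₂)·DIC = (0.9550 + 2×0.02042) × 7.588 = 7.56 mmol/kg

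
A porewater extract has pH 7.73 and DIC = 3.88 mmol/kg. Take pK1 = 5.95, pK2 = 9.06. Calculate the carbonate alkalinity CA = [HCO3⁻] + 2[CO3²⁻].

CA = 3.99 mmol/kg

CA = [HCO3⁻] + 2[CO3²⁻] = (α₁ + 2α₂)·DIC
At pH 7.73: [H⁺]/K1 = 10^-1.78 = 0.016596, K2/[H⁺] = 10^-1.33 = 0.046774
α₁ = 1/(1 + 0.016596 + 0.046774) = 1/1.0634 = 0.9404; α₂ = α₁·K2/[H⁺] = 0.04399
α₁ + 2α₂ = 1.0284
CA = 1.0284 × 3.88 = 3.99 mmol/kg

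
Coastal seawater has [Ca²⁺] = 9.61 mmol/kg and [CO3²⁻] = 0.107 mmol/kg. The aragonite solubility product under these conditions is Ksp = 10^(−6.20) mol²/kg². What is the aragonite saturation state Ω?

Ω = 1.63

Ksp = 10^(−6.20) = 6.310×10^-7
Ω = [Ca²⁺][CO3²⁻]/Ksp = (9.61×10^-3)(0.107×10^-3) / 6.310×10^-7 = 1.63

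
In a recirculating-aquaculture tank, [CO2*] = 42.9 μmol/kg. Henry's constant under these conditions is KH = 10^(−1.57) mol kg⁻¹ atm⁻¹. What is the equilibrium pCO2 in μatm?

pCO2 = 1590 μatm

KH = 10^(−1.57) = 2.692×10^-2 mol kg⁻¹ atm⁻¹
pCO2 = [CO2*]/KH = 42.9×10^-6 / 2.692×10^-2 = 1.59×10^-3 atm = 1590 μatm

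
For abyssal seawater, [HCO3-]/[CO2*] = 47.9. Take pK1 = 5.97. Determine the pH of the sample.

pH = 7.65

From K1 = [H⁺][HCO3-]/[CO2*]:  pH = pK1 + log₁₀([HCO3-]/[CO2*])
log₁₀(47.9) = +1.680
pH = 5.97 + (+1.680) = 7.65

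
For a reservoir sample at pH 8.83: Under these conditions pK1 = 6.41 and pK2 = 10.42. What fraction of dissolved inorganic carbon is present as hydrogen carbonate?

α₁ = 0.971

α₁ = 1 / (1 + [H⁺]/K1 + K2/[H⁺]) = 1 / (1 + 10^-2.42 + 10^-1.59)
   = 1 / (1 + 0.0038019 + 0.025704) = 1/1.0295 = 0.9713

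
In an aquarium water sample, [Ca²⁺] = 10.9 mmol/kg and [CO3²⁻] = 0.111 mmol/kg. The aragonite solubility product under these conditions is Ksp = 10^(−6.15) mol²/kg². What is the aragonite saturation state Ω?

Ksp = 10^(−6.15) = 7.079×10^-7
Ω = [Ca²⁺][CO3²⁻]/Ksp = (10.9×10^-3)(0.111×10^-3) / 7.079×10^-7 = 1.71

Ω = 1.71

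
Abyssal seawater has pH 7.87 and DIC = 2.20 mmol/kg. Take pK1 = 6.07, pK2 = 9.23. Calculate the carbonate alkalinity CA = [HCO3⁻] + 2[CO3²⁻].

CA = 2.26 mmol/kg

CA = [HCO3⁻] + 2[CO3²⁻] = (α₁ + 2α₂)·DIC
At pH 7.87: [H⁺]/K1 = 10^-1.80 = 0.015849, K2/[H⁺] = 10^-1.36 = 0.043652
α₁ = 1/(1 + 0.015849 + 0.043652) = 1/1.0595 = 0.9438; α₂ = α₁·K2/[H⁺] = 0.04120
α₁ + 2α₂ = 1.0262
CA = 1.0262 × 2.20 = 2.26 mmol/kg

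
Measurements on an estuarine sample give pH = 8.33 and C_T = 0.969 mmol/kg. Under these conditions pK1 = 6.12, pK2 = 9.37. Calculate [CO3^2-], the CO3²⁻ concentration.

[CO3²⁻] = 0.0805 mmol/kg

α₂ = 1 / (1 + [H⁺]/K2 + [H⁺]²/(K1K2)) = 1 / (1 + 10^+1.04 + 10^-1.17)
   = 1 / (1 + 10.965 + 0.067608) = 1/12.032 = 0.08311
[CO3²⁻] = α₂ × DIC = 0.08311 × 0.969 = 0.0805 mmol/kg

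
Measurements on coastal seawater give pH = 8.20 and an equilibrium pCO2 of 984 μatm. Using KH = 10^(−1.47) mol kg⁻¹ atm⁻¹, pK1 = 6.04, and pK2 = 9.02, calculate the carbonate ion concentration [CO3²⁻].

[CO3²⁻] = 0.729 mmol/kg

[CO2*] = KH · pCO2 = 10^(−1.47) × 984×10^-6 = 3.334×10^-5 mol/kg
α₀ = 1/(1 + K1/[H⁺] + K1K2/[H⁺]²) = 1/(1 + 10^+2.16 + 10^+1.34) = 0.005973
DIC = [CO2*]/α₀ = 3.334×10^-5 / 0.005973 = 5.582 mmol/kg
[CO3²⁻] = α₂·DIC; α₂ = 0.1307, so [CO3²⁻] = 0.1307 × 5.582 = 0.729 mmol/kg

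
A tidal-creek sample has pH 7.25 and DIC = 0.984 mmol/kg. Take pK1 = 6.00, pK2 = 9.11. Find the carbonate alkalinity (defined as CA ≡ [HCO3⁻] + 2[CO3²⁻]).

CA = 0.945 mmol/kg

CA = [HCO3⁻] + 2[CO3²⁻] = (α₁ + 2α₂)·DIC
At pH 7.25: [H⁺]/K1 = 10^-1.25 = 0.056234, K2/[H⁺] = 10^-1.86 = 0.013804
α₁ = 1/(1 + 0.056234 + 0.013804) = 1/1.0700 = 0.9345; α₂ = α₁·K2/[H⁺] = 0.01290
α₁ + 2α₂ = 0.9603
CA = 0.9603 × 0.984 = 0.945 mmol/kg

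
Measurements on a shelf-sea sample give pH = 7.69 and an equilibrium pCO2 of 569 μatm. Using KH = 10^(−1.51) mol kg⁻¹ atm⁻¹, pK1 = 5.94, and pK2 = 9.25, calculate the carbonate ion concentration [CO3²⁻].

[CO2*] = KH · pCO2 = 10^(−1.51) × 569×10^-6 = 1.758×10^-5 mol/kg
α₀ = 1/(1 + K1/[H⁺] + K1K2/[H⁺]²) = 1/(1 + 10^+1.75 + 10^+0.19) = 0.01701
DIC = [CO2*]/α₀ = 1.758×10^-5 / 0.01701 = 1.034 mmol/kg
[CO3²⁻] = α₂·DIC; α₂ = 0.02635, so [CO3²⁻] = 0.02635 × 1.034 = 0.0272 mmol/kg

[CO3²⁻] = 0.0272 mmol/kg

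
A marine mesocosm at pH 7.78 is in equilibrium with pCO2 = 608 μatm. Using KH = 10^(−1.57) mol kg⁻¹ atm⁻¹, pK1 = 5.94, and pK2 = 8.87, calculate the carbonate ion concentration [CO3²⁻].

[CO2*] = KH · pCO2 = 10^(−1.57) × 608×10^-6 = 1.636×10^-5 mol/kg
α₀ = 1/(1 + K1/[H⁺] + K1K2/[H⁺]²) = 1/(1 + 10^+1.84 + 10^+0.75) = 0.01319
DIC = [CO2*]/α₀ = 1.636×10^-5 / 0.01319 = 1.241 mmol/kg
[CO3²⁻] = α₂·DIC; α₂ = 0.07418, so [CO3²⁻] = 0.07418 × 1.241 = 0.0920 mmol/kg

[CO3²⁻] = 0.0920 mmol/kg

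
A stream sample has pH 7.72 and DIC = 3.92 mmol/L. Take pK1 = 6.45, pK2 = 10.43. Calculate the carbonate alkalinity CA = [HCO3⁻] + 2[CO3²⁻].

CA = [HCO3⁻] + 2[CO3²⁻] = (α₁ + 2α₂)·DIC
At pH 7.72: [H⁺]/K1 = 10^-1.27 = 0.053703, K2/[H⁺] = 10^-2.71 = 0.0019498
α₁ = 1/(1 + 0.053703 + 0.0019498) = 1/1.0557 = 0.9473; α₂ = α₁·K2/[H⁺] = 0.001847
α₁ + 2α₂ = 0.9510
CA = 0.9510 × 3.92 = 3.73 mmol/L

CA = 3.73 mmol/L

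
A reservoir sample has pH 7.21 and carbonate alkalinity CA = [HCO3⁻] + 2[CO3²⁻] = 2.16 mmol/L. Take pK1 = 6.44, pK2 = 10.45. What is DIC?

DIC = 2.53 mmol/L

CA = [HCO3⁻] + 2[CO3²⁻] = (α₁ + 2α₂)·DIC
At pH 7.21: [H⁺]/K1 = 10^-0.77 = 0.16982, K2/[H⁺] = 10^-3.24 = 0.00057544
α₁ = 1/(1 + 0.16982 + 0.00057544) = 1/1.1704 = 0.8544; α₂ = α₁·K2/[H⁺] = 0.0004917
α₁ + 2α₂ = 0.8554
DIC = CA / (α₁ + 2α₂) = 2.16 / 0.8554 = 2.53 mmol/L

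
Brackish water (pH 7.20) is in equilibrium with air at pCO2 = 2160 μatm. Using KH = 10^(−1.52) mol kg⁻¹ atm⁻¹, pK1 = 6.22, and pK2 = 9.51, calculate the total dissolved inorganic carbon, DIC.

[CO2*] = KH · pCO2 = 10^(−1.52) × 2160×10^-6 = 6.523×10^-5 mol/kg
α₀ = 1/(1 + K1/[H⁺] + K1K2/[H⁺]²) = 1/(1 + 10^+0.98 + 10^-1.33) = 0.09437
DIC = [CO2*]/α₀ = 6.523×10^-5 / 0.09437 = 0.691 mmol/kg

DIC = 0.691 mmol/kg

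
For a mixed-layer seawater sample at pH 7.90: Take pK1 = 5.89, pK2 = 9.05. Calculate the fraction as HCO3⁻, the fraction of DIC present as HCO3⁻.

α₁ = 1 / (1 + [H⁺]/K1 + K2/[H⁺]) = 1 / (1 + 10^-2.01 + 10^-1.15)
   = 1 / (1 + 0.0097724 + 0.070795) = 1/1.0806 = 0.9254

α₁ = 0.925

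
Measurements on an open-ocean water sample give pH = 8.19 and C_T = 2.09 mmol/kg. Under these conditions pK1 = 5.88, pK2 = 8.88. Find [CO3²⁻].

[CO3²⁻] = 0.353 mmol/kg

α₂ = 1 / (1 + [H⁺]/K2 + [H⁺]²/(K1K2)) = 1 / (1 + 10^+0.69 + 10^-1.62)
   = 1 / (1 + 4.8978 + 0.023988) = 1/5.9218 = 0.1689
[CO3²⁻] = α₂ × DIC = 0.1689 × 2.09 = 0.353 mmol/kg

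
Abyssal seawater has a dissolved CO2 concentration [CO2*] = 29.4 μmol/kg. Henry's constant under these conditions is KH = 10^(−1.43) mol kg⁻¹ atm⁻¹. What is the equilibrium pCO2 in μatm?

pCO2 = 791 μatm

KH = 10^(−1.43) = 3.715×10^-2 mol kg⁻¹ atm⁻¹
pCO2 = [CO2*]/KH = 29.4×10^-6 / 3.715×10^-2 = 7.91×10^-4 atm = 791 μatm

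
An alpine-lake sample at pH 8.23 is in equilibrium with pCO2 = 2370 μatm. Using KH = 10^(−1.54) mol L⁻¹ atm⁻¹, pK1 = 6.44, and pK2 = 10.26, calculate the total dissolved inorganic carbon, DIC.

DIC = 4.32 mmol/L

[CO2*] = KH · pCO2 = 10^(−1.54) × 2370×10^-6 = 6.835×10^-5 mol/L
α₀ = 1/(1 + K1/[H⁺] + K1K2/[H⁺]²) = 1/(1 + 10^+1.79 + 10^-0.24) = 0.01581
DIC = [CO2*]/α₀ = 6.835×10^-5 / 0.01581 = 4.32 mmol/L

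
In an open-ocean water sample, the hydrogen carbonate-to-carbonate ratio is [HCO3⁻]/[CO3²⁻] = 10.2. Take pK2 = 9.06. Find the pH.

From K2 = [H⁺][CO3²⁻]/[HCO3⁻]:  pH = pK2 − log₁₀([HCO3⁻]/[CO3²⁻])
log₁₀(10.2) = +1.009
pH = 9.06 − (+1.009) = 8.05

pH = 8.05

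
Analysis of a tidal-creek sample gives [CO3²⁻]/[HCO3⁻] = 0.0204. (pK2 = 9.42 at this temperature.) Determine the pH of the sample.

pH = 7.73

From K2 = [H⁺][CO3²⁻]/[HCO3⁻]:  pH = pK2 + log₁₀([CO3²⁻]/[HCO3⁻])
log₁₀(0.0204) = -1.690
pH = 9.42 + (-1.690) = 7.73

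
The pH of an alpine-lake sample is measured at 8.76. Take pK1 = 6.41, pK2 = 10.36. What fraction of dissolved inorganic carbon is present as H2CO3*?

α₀ = 0.00434

α₀ = 1 / (1 + K1/[H⁺] + K1K2/[H⁺]²) = 1 / (1 + 10^+2.35 + 10^+0.75)
   = 1 / (1 + 223.87 + 5.6234) = 1/230.50 = 0.004338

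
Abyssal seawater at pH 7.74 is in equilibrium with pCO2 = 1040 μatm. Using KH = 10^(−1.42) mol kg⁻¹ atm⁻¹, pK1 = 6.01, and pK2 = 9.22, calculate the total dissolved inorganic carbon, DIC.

DIC = 2.23 mmol/kg

[CO2*] = KH · pCO2 = 10^(−1.42) × 1040×10^-6 = 3.954×10^-5 mol/kg
α₀ = 1/(1 + K1/[H⁺] + K1K2/[H⁺]²) = 1/(1 + 10^+1.73 + 10^+0.25) = 0.01770
DIC = [CO2*]/α₀ = 3.954×10^-5 / 0.01770 = 2.23 mmol/kg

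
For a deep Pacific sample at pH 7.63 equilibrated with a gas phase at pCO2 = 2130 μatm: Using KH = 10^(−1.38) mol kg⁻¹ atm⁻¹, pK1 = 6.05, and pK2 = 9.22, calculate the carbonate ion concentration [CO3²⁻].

[CO2*] = KH · pCO2 = 10^(−1.38) × 2130×10^-6 = 8.879×10^-5 mol/kg
α₀ = 1/(1 + K1/[H⁺] + K1K2/[H⁺]²) = 1/(1 + 10^+1.58 + 10^-0.01) = 0.02500
DIC = [CO2*]/α₀ = 8.879×10^-5 / 0.02500 = 3.551 mmol/kg
[CO3²⁻] = α₂·DIC; α₂ = 0.02443, so [CO3²⁻] = 0.02443 × 3.551 = 0.0868 mmol/kg

[CO3²⁻] = 0.0868 mmol/kg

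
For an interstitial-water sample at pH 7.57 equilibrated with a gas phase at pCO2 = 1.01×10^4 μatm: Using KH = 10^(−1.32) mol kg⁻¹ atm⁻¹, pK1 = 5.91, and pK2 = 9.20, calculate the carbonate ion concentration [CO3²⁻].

[CO3²⁻] = 0.518 mmol/kg

[CO2*] = KH · pCO2 = 10^(−1.32) × 1.01×10^4×10^-6 = 4.834×10^-4 mol/kg
α₀ = 1/(1 + K1/[H⁺] + K1K2/[H⁺]²) = 1/(1 + 10^+1.66 + 10^+0.03) = 0.02093
DIC = [CO2*]/α₀ = 4.834×10^-4 / 0.02093 = 23.10 mmol/kg
[CO3²⁻] = α₂·DIC; α₂ = 0.02243, so [CO3²⁻] = 0.02243 × 23.10 = 0.518 mmol/kg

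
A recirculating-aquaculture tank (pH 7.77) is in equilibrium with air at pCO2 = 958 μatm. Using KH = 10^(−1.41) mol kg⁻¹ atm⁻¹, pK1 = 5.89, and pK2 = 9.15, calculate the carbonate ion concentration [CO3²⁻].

[CO3²⁻] = 0.118 mmol/kg

[CO2*] = KH · pCO2 = 10^(−1.41) × 958×10^-6 = 3.727×10^-5 mol/kg
α₀ = 1/(1 + K1/[H⁺] + K1K2/[H⁺]²) = 1/(1 + 10^+1.88 + 10^+0.50) = 0.01250
DIC = [CO2*]/α₀ = 3.727×10^-5 / 0.01250 = 2.982 mmol/kg
[CO3²⁻] = α₂·DIC; α₂ = 0.03952, so [CO3²⁻] = 0.03952 × 2.982 = 0.118 mmol/kg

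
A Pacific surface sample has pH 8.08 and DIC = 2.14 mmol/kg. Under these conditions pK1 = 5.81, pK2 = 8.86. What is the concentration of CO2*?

α₀ = 1 / (1 + K1/[H⁺] + K1K2/[H⁺]²) = 1 / (1 + 10^+2.27 + 10^+1.49)
   = 1 / (1 + 186.21 + 30.903) = 1/218.11 = 0.004585
[CO2*] = α₀ × DIC = 0.004585 × 2.14 = 0.00981 mmol/kg = 9.81 μmol/kg

[CO2*] = 9.81 μmol/kg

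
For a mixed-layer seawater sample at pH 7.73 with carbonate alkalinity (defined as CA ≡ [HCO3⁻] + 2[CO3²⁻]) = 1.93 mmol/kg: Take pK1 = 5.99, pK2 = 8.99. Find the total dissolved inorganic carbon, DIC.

DIC = 1.87 mmol/kg

CA = [HCO3⁻] + 2[CO3²⁻] = (α₁ + 2α₂)·DIC
At pH 7.73: [H⁺]/K1 = 10^-1.74 = 0.018197, K2/[H⁺] = 10^-1.26 = 0.054954
α₁ = 1/(1 + 0.018197 + 0.054954) = 1/1.0732 = 0.9318; α₂ = α₁·K2/[H⁺] = 0.05121
α₁ + 2α₂ = 1.0343
DIC = CA / (α₁ + 2α₂) = 1.93 / 1.0343 = 1.87 mmol/kg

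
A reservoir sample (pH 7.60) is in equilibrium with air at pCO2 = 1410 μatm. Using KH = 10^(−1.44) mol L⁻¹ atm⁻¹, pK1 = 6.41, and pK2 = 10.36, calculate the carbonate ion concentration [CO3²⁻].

[CO2*] = KH · pCO2 = 10^(−1.44) × 1410×10^-6 = 5.119×10^-5 mol/L
α₀ = 1/(1 + K1/[H⁺] + K1K2/[H⁺]²) = 1/(1 + 10^+1.19 + 10^-1.57) = 0.06055
DIC = [CO2*]/α₀ = 5.119×10^-5 / 0.06055 = 0.8455 mmol/L
[CO3²⁻] = α₂·DIC; α₂ = 0.001630, so [CO3²⁻] = 0.001630 × 0.8455 = 0.00138 mmol/L = 1.38 μmol/L

[CO3²⁻] = 1.38 μmol/L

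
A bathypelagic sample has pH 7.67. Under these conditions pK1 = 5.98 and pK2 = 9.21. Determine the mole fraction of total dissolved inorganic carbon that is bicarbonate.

α₁ = 1 / (1 + [H⁺]/K1 + K2/[H⁺]) = 1 / (1 + 10^-1.69 + 10^-1.54)
   = 1 / (1 + 0.020417 + 0.028840) = 1/1.0493 = 0.9531

α₁ = 0.953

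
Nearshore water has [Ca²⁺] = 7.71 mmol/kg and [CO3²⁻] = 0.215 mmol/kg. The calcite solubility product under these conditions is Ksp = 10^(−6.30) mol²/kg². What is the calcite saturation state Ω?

Ksp = 10^(−6.30) = 5.012×10^-7
Ω = [Ca²⁺][CO3²⁻]/Ksp = (7.71×10^-3)(0.215×10^-3) / 5.012×10^-7 = 3.31

Ω = 3.31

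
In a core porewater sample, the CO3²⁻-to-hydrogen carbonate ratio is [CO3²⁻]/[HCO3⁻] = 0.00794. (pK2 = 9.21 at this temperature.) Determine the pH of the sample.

From K2 = [H⁺][CO3²⁻]/[HCO3⁻]:  pH = pK2 + log₁₀([CO3²⁻]/[HCO3⁻])
log₁₀(0.00794) = -2.100
pH = 9.21 + (-2.100) = 7.11

pH = 7.11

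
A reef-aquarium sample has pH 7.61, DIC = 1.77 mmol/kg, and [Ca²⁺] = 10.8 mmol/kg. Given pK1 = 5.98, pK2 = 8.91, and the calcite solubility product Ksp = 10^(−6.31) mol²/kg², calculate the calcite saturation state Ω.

Ω = 1.82

α₂ = 1 / (1 + [H⁺]/K2 + [H⁺]²/(K1K2)) = 1 / (1 + 10^+1.30 + 10^-0.33)
   = 1 / (1 + 19.953 + 0.46774) = 1/21.420 = 0.04668
[CO3²⁻] = α₂ × DIC = 0.04668 × 1.77 = 0.08263 mmol/kg
Ksp = 10^(−6.31) = 4.898×10^-7
Ω = [Ca²⁺][CO3²⁻]/Ksp = (10.8×10^-3)(8.263×10^-5) / 4.898×10^-7 = 1.82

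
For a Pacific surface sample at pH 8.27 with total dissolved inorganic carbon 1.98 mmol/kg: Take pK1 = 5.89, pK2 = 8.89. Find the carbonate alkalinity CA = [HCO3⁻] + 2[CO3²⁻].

CA = [HCO3⁻] + 2[CO3²⁻] = (α₁ + 2α₂)·DIC
At pH 8.27: [H⁺]/K1 = 10^-2.38 = 0.0041687, K2/[H⁺] = 10^-0.62 = 0.23988
α₁ = 1/(1 + 0.0041687 + 0.23988) = 1/1.2441 = 0.8038; α₂ = α₁·K2/[H⁺] = 0.1928
α₁ + 2α₂ = 1.1895
CA = 1.1895 × 1.98 = 2.36 mmol/kg

CA = 2.36 mmol/kg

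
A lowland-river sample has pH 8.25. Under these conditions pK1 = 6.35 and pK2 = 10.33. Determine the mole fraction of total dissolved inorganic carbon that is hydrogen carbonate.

α₁ = 1 / (1 + [H⁺]/K1 + K2/[H⁺]) = 1 / (1 + 10^-1.90 + 10^-2.08)
   = 1 / (1 + 0.012589 + 0.0083176) = 1/1.0209 = 0.9795

α₁ = 0.980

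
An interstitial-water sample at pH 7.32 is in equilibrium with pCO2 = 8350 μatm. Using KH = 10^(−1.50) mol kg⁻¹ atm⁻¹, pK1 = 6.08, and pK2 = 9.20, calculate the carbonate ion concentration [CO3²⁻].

[CO3²⁻] = 0.0605 mmol/kg

[CO2*] = KH · pCO2 = 10^(−1.50) × 8350×10^-6 = 2.641×10^-4 mol/kg
α₀ = 1/(1 + K1/[H⁺] + K1K2/[H⁺]²) = 1/(1 + 10^+1.24 + 10^-0.64) = 0.05374
DIC = [CO2*]/α₀ = 2.641×10^-4 / 0.05374 = 4.913 mmol/kg
[CO3²⁻] = α₂·DIC; α₂ = 0.01231, so [CO3²⁻] = 0.01231 × 4.913 = 0.0605 mmol/kg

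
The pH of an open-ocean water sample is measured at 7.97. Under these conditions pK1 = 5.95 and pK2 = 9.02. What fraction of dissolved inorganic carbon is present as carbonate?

α₂ = 1 / (1 + [H⁺]/K2 + [H⁺]²/(K1K2)) = 1 / (1 + 10^+1.05 + 10^-0.97)
   = 1 / (1 + 11.220 + 0.10715) = 1/12.327 = 0.08112

α₂ = 0.0811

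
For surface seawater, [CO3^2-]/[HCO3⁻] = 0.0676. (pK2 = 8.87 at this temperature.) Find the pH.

From K2 = [H⁺][CO3^2-]/[HCO3⁻]:  pH = pK2 + log₁₀([CO3^2-]/[HCO3⁻])
log₁₀(0.0676) = -1.170
pH = 8.87 + (-1.170) = 7.70

pH = 7.70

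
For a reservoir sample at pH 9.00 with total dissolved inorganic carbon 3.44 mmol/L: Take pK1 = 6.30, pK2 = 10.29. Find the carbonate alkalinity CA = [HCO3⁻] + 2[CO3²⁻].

CA = [HCO3⁻] + 2[CO3²⁻] = (α₁ + 2α₂)·DIC
At pH 9.00: [H⁺]/K1 = 10^-2.70 = 0.0019953, K2/[H⁺] = 10^-1.29 = 0.051286
α₁ = 1/(1 + 0.0019953 + 0.051286) = 1/1.0533 = 0.9494; α₂ = α₁·K2/[H⁺] = 0.04869
α₁ + 2α₂ = 1.0468
CA = 1.0468 × 3.44 = 3.60 mmol/L

CA = 3.60 mmol/L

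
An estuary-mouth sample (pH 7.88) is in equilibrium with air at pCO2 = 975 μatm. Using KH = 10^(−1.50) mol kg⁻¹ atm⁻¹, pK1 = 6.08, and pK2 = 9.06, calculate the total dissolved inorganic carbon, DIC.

[CO2*] = KH · pCO2 = 10^(−1.50) × 975×10^-6 = 3.083×10^-5 mol/kg
α₀ = 1/(1 + K1/[H⁺] + K1K2/[H⁺]²) = 1/(1 + 10^+1.80 + 10^+0.62) = 0.01465
DIC = [CO2*]/α₀ = 3.083×10^-5 / 0.01465 = 2.10 mmol/kg

DIC = 2.10 mmol/kg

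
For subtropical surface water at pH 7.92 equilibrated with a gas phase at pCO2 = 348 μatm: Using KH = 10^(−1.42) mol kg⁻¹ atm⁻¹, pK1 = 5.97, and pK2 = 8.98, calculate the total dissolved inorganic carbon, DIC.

DIC = 1.30 mmol/kg

[CO2*] = KH · pCO2 = 10^(−1.42) × 348×10^-6 = 1.323×10^-5 mol/kg
α₀ = 1/(1 + K1/[H⁺] + K1K2/[H⁺]²) = 1/(1 + 10^+1.95 + 10^+0.89) = 0.01022
DIC = [CO2*]/α₀ = 1.323×10^-5 / 0.01022 = 1.30 mmol/kg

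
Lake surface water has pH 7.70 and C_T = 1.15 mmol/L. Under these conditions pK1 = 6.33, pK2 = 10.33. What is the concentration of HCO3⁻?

α₁ = 1 / (1 + [H⁺]/K1 + K2/[H⁺]) = 1 / (1 + 10^-1.37 + 10^-2.63)
   = 1 / (1 + 0.042658 + 0.0023442) = 1/1.0450 = 0.9569
[HCO3⁻] = α₁ × DIC = 0.9569 × 1.15 = 1.10 mmol/L

[HCO3⁻] = 1.10 mmol/L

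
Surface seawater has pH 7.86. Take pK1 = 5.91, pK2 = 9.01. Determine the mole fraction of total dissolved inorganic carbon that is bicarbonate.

α₁ = 0.924

α₁ = 1 / (1 + [H⁺]/K1 + K2/[H⁺]) = 1 / (1 + 10^-1.95 + 10^-1.15)
   = 1 / (1 + 0.011220 + 0.070795) = 1/1.0820 = 0.9242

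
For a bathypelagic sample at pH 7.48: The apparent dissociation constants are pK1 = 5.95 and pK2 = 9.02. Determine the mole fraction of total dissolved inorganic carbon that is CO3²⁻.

α₂ = 0.0273

α₂ = 1 / (1 + [H⁺]/K2 + [H⁺]²/(K1K2)) = 1 / (1 + 10^+1.54 + 10^+0.01)
   = 1 / (1 + 34.674 + 1.0233) = 1/36.697 = 0.02725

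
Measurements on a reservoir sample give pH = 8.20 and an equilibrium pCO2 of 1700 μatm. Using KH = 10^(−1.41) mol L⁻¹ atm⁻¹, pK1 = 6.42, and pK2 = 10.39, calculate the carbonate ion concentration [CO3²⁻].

[CO2*] = KH · pCO2 = 10^(−1.41) × 1700×10^-6 = 6.614×10^-5 mol/L
α₀ = 1/(1 + K1/[H⁺] + K1K2/[H⁺]²) = 1/(1 + 10^+1.78 + 10^-0.41) = 0.01622
DIC = [CO2*]/α₀ = 6.614×10^-5 / 0.01622 = 4.077 mmol/L
[CO3²⁻] = α₂·DIC; α₂ = 0.006311, so [CO3²⁻] = 0.006311 × 4.077 = 0.0257 mmol/L

[CO3²⁻] = 0.0257 mmol/L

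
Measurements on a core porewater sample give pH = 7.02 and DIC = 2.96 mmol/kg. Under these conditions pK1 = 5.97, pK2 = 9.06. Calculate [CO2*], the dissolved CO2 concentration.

[CO2*] = 0.240 mmol/kg

α₀ = 1 / (1 + K1/[H⁺] + K1K2/[H⁺]²) = 1 / (1 + 10^+1.05 + 10^-0.99)
   = 1 / (1 + 11.220 + 0.10233) = 1/12.323 = 0.08115
[CO2*] = α₀ × DIC = 0.08115 × 2.96 = 0.240 mmol/kg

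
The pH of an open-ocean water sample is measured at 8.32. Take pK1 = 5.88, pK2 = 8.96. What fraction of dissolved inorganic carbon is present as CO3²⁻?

α₂ = 1 / (1 + [H⁺]/K2 + [H⁺]²/(K1K2)) = 1 / (1 + 10^+0.64 + 10^-1.80)
   = 1 / (1 + 4.3652 + 0.015849) = 1/5.3810 = 0.1858

α₂ = 0.186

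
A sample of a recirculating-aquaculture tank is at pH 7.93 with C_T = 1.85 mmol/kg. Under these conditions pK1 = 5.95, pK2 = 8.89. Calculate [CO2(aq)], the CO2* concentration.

α₀ = 1 / (1 + K1/[H⁺] + K1K2/[H⁺]²) = 1 / (1 + 10^+1.98 + 10^+1.02)
   = 1 / (1 + 95.499 + 10.471) = 1/106.97 = 0.009348
[CO2*] = α₀ × DIC = 0.009348 × 1.85 = 0.0173 mmol/kg = 17.3 μmol/kg

[CO2*] = 17.3 μmol/kg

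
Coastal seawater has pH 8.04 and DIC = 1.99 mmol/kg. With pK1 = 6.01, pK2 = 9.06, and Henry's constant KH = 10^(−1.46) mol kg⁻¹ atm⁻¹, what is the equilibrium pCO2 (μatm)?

α₀ = 1 / (1 + K1/[H⁺] + K1K2/[H⁺]²) = 1 / (1 + 10^+2.03 + 10^+1.01)
   = 1 / (1 + 107.15 + 10.233) = 1/118.38 = 0.008447
[CO2*] = α₀ × DIC = 0.008447 × 1.99 = 0.01681 mmol/kg = 16.81 μmol/kg
pCO2 = [CO2*]/KH = 1.681×10^-5 / 3.467×10^-2 = 485 μatm

pCO2 = 485 μatm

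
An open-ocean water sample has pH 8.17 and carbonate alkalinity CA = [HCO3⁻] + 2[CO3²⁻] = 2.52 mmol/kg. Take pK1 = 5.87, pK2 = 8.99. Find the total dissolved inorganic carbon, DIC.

DIC = 2.24 mmol/kg

CA = [HCO3⁻] + 2[CO3²⁻] = (α₁ + 2α₂)·DIC
At pH 8.17: [H⁺]/K1 = 10^-2.30 = 0.0050119, K2/[H⁺] = 10^-0.82 = 0.15136
α₁ = 1/(1 + 0.0050119 + 0.15136) = 1/1.1564 = 0.8648; α₂ = α₁·K2/[H⁺] = 0.1309
α₁ + 2α₂ = 1.1266
DIC = CA / (α₁ + 2α₂) = 2.52 / 1.1266 = 2.24 mmol/kg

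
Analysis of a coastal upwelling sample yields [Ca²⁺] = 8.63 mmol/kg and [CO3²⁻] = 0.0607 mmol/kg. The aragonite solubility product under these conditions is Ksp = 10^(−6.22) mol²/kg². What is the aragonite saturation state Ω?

Ksp = 10^(−6.22) = 6.026×10^-7
Ω = [Ca²⁺][CO3²⁻]/Ksp = (8.63×10^-3)(0.0607×10^-3) / 6.026×10^-7 = 0.869

Ω = 0.869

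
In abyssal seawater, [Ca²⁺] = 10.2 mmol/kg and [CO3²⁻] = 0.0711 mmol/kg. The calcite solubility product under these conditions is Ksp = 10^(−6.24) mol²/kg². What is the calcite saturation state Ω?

Ksp = 10^(−6.24) = 5.754×10^-7
Ω = [Ca²⁺][CO3²⁻]/Ksp = (10.2×10^-3)(0.0711×10^-3) / 5.754×10^-7 = 1.26

Ω = 1.26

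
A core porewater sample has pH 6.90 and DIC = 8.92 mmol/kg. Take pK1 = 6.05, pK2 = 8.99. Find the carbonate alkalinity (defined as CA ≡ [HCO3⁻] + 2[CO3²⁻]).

CA = [HCO3⁻] + 2[CO3²⁻] = (α₁ + 2α₂)·DIC
At pH 6.90: [H⁺]/K1 = 10^-0.85 = 0.14125, K2/[H⁺] = 10^-2.09 = 0.0081283
α₁ = 1/(1 + 0.14125 + 0.0081283) = 1/1.1494 = 0.8700; α₂ = α₁·K2/[H⁺] = 0.007072
α₁ + 2α₂ = 0.8842
CA = 0.8842 × 8.92 = 7.89 mmol/kg

CA = 7.89 mmol/kg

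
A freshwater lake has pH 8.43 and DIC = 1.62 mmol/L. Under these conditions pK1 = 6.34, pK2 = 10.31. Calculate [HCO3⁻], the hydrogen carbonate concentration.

[HCO3⁻] = 1.59 mmol/L

α₁ = 1 / (1 + [H⁺]/K1 + K2/[H⁺]) = 1 / (1 + 10^-2.09 + 10^-1.88)
   = 1 / (1 + 0.0081283 + 0.013183) = 1/1.0213 = 0.9791
[HCO3⁻] = α₁ × DIC = 0.9791 × 1.62 = 1.59 mmol/L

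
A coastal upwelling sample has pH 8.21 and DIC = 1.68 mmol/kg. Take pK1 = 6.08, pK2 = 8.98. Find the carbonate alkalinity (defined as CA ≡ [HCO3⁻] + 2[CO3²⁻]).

CA = 1.91 mmol/kg

CA = [HCO3⁻] + 2[CO3²⁻] = (α₁ + 2α₂)·DIC
At pH 8.21: [H⁺]/K1 = 10^-2.13 = 0.0074131, K2/[H⁺] = 10^-0.77 = 0.16982
α₁ = 1/(1 + 0.0074131 + 0.16982) = 1/1.1772 = 0.8494; α₂ = α₁·K2/[H⁺] = 0.1443
α₁ + 2α₂ = 1.1380
CA = 1.1380 × 1.68 = 1.91 mmol/kg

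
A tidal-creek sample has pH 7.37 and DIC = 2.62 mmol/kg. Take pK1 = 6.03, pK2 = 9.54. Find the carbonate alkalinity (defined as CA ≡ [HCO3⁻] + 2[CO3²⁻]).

CA = 2.52 mmol/kg

CA = [HCO3⁻] + 2[CO3²⁻] = (α₁ + 2α₂)·DIC
At pH 7.37: [H⁺]/K1 = 10^-1.34 = 0.045709, K2/[H⁺] = 10^-2.17 = 0.0067608
α₁ = 1/(1 + 0.045709 + 0.0067608) = 1/1.0525 = 0.9501; α₂ = α₁·K2/[H⁺] = 0.006424
α₁ + 2α₂ = 0.9630
CA = 0.9630 × 2.62 = 2.52 mmol/kg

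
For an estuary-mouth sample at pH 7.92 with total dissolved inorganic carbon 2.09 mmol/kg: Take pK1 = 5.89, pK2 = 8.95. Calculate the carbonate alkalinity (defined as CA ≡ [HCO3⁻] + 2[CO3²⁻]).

CA = 2.25 mmol/kg

CA = [HCO3⁻] + 2[CO3²⁻] = (α₁ + 2α₂)·DIC
At pH 7.92: [H⁺]/K1 = 10^-2.03 = 0.0093325, K2/[H⁺] = 10^-1.03 = 0.093325
α₁ = 1/(1 + 0.0093325 + 0.093325) = 1/1.1027 = 0.9069; α₂ = α₁·K2/[H⁺] = 0.08464
α₁ + 2α₂ = 1.0762
CA = 1.0762 × 2.09 = 2.25 mmol/kg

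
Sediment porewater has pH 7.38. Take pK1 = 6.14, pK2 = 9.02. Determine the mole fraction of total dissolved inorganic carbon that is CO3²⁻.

α₂ = 1 / (1 + [H⁺]/K2 + [H⁺]²/(K1K2)) = 1 / (1 + 10^+1.64 + 10^+0.40)
   = 1 / (1 + 43.652 + 2.5119) = 1/47.163 = 0.02120

α₂ = 0.0212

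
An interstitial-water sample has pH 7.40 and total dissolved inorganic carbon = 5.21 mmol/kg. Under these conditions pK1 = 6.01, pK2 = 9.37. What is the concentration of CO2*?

[CO2*] = 0.202 mmol/kg

α₀ = 1 / (1 + K1/[H⁺] + K1K2/[H⁺]²) = 1 / (1 + 10^+1.39 + 10^-0.58)
   = 1 / (1 + 24.547 + 0.26303) = 1/25.810 = 0.03874
[CO2*] = α₀ × DIC = 0.03874 × 5.21 = 0.202 mmol/kg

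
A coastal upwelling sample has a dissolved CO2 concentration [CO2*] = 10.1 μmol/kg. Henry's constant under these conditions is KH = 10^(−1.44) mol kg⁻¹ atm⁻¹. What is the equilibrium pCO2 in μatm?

KH = 10^(−1.44) = 3.631×10^-2 mol kg⁻¹ atm⁻¹
pCO2 = [CO2*]/KH = 10.1×10^-6 / 3.631×10^-2 = 2.78×10^-4 atm = 278 μatm

pCO2 = 278 μatm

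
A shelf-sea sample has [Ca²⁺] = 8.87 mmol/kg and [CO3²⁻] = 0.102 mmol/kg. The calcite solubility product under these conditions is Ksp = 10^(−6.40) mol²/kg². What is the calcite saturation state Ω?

Ω = 2.27

Ksp = 10^(−6.40) = 3.981×10^-7
Ω = [Ca²⁺][CO3²⁻]/Ksp = (8.87×10^-3)(0.102×10^-3) / 3.981×10^-7 = 2.27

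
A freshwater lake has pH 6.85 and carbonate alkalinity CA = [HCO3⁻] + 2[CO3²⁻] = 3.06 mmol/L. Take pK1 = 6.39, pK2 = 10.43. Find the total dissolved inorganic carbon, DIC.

DIC = 4.12 mmol/L

CA = [HCO3⁻] + 2[CO3²⁻] = (α₁ + 2α₂)·DIC
At pH 6.85: [H⁺]/K1 = 10^-0.46 = 0.34674, K2/[H⁺] = 10^-3.58 = 0.00026303
α₁ = 1/(1 + 0.34674 + 0.00026303) = 1/1.3470 = 0.7424; α₂ = α₁·K2/[H⁺] = 0.0001953
α₁ + 2α₂ = 0.7428
DIC = CA / (α₁ + 2α₂) = 3.06 / 0.7428 = 4.12 mmol/L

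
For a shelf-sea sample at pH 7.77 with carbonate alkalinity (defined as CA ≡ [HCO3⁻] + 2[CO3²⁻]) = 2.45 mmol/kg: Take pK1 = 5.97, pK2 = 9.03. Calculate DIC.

CA = [HCO3⁻] + 2[CO3²⁻] = (α₁ + 2α₂)·DIC
At pH 7.77: [H⁺]/K1 = 10^-1.80 = 0.015849, K2/[H⁺] = 10^-1.26 = 0.054954
α₁ = 1/(1 + 0.015849 + 0.054954) = 1/1.0708 = 0.9339; α₂ = α₁·K2/[H⁺] = 0.05132
α₁ + 2α₂ = 1.0365
DIC = CA / (α₁ + 2α₂) = 2.45 / 1.0365 = 2.36 mmol/kg

DIC = 2.36 mmol/kg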